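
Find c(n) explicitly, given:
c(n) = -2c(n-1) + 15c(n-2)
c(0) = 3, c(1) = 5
Characteristic equation: x² + 2x - 15 = 0, which factors as (x - (3))(x - (-5)) = 0.
Roots r₁ = 3, r₂ = -5 (distinct).
General solution: c(n) = A·(3)^n + B·(-5)^n.
From c(0) = 3: A + B = 3.
From c(1) = 5: 3A - 5B = 5.
Solving: A = \frac{5}{2}, B = \frac{1}{2}.
So c(n) = \frac{\left(-5\right)^{n}}{2} + \frac{5 \cdot 3^{n}}{2}.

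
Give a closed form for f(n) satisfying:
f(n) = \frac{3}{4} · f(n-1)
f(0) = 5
Pure geometric recurrence with ratio \frac{3}{4}.
By induction f(n) = f(0) · (\frac{3}{4})^n = 5 \left(\frac{3}{4}\right)^{n}.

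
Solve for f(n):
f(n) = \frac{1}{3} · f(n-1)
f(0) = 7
Pure geometric recurrence with ratio \frac{1}{3}.
By induction f(n) = f(0) · (\frac{1}{3})^n = 7 \cdot 3^{- n}.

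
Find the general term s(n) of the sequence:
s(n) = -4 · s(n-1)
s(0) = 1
Pure geometric recurrence with ratio -4.
By induction s(n) = s(0) · (-4)^n = \left(-4\right)^{n}.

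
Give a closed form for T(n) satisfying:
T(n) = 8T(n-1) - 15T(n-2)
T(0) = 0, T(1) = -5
Characteristic equation: x² - 8x + 15 = 0, which factors as (x - (5))(x - (3)) = 0.
Roots r₁ = 5, r₂ = 3 (distinct).
General solution: T(n) = A·(5)^n + B·(3)^n.
From T(0) = 0: A + B = 0.
From T(1) = -5: 5A + 3B = -5.
Solving: A = - \frac{5}{2}, B = \frac{5}{2}.
So T(n) = \frac{5 \cdot 3^{n}}{2} - \frac{5 \cdot 5^{n}}{2}.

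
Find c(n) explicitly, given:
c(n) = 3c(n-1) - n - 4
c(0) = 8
First-order linear with linear forcing.
Homogeneous solution: c_h(n) = A·(3)^n.
Try particular c_p(n) = pn + q. Substituting:
  pn + q = 3(p(n-1) + q) - n - 4.
Matching the n-coefficient: p = 3p - 1 ⇒ p = \frac{1}{2}.
Matching constants: q = -3p + 3q - 4 ⇒ q = \frac{11}{4}.
General: c(n) = A·(3)^n + \frac{n}{2} + \frac{11}{4}.
Apply c(0) = 8: A + \frac{11}{4} = 8 ⇒ A = \frac{21}{4}.
So c(n) = \frac{21 \cdot 3^{n}}{4} + \frac{n}{2} + \frac{11}{4}.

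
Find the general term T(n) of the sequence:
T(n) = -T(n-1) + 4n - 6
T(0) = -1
First-order linear with linear forcing.
Homogeneous solution: T_h(n) = A·(-1)^n.
Try particular T_p(n) = pn + q. Substituting:
  pn + q = -(p(n-1) + q) + 4n - 6.
Matching the n-coefficient: p = -p + 4 ⇒ p = 2.
Matching constants: q = p - q - 6 ⇒ q = -2.
General: T(n) = A·(-1)^n + 2 n - 2.
Apply T(0) = -1: A - 2 = -1 ⇒ A = 1.
So T(n) = \left(-1\right)^{n} + 2 n - 2.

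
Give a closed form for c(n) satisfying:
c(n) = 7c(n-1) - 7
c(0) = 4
First-order linear non-homogeneous.
Homogeneous solution: c_h(n) = A·(7)^n.
Try constant particular solution c_p = K: K = 7K - 7 ⇒ K = \frac{7}{6}.
General: c(n) = A·(7)^n + \frac{7}{6}.
Apply c(0) = 4: A + \frac{7}{6} = 4 ⇒ A = \frac{17}{6}.
So c(n) = \frac{17 \cdot 7^{n}}{6} + \frac{7}{6}.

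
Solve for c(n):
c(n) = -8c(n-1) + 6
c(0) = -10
First-order linear non-homogeneous.
Homogeneous solution: c_h(n) = A·(-8)^n.
Try constant particular solution c_p = K: K = -8K + 6 ⇒ K = \frac{2}{3}.
General: c(n) = A·(-8)^n + \frac{2}{3}.
Apply c(0) = -10: A + \frac{2}{3} = -10 ⇒ A = - \frac{32}{3}.
So c(n) = \frac{2}{3} - \frac{32 \left(-8\right)^{n}}{3}.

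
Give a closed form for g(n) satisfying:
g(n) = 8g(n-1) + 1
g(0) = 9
First-order linear non-homogeneous.
Homogeneous solution: g_h(n) = A·(8)^n.
Try constant particular solution g_p = K: K = 8K + 1 ⇒ K = - \frac{1}{7}.
General: g(n) = A·(8)^n - \frac{1}{7}.
Apply g(0) = 9: A - \frac{1}{7} = 9 ⇒ A = \frac{64}{7}.
So g(n) = \frac{64 \cdot 8^{n}}{7} - \frac{1}{7}.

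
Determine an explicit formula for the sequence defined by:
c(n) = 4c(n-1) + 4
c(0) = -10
First-order linear non-homogeneous.
Homogeneous solution: c_h(n) = A·(4)^n.
Try constant particular solution c_p = K: K = 4K + 4 ⇒ K = - \frac{4}{3}.
General: c(n) = A·(4)^n - \frac{4}{3}.
Apply c(0) = -10: A - \frac{4}{3} = -10 ⇒ A = - \frac{26}{3}.
So c(n) = - \frac{26 \cdot 4^{n}}{3} - \frac{4}{3}.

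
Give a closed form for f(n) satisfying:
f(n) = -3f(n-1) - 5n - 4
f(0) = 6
First-order linear with linear forcing.
Homogeneous solution: f_h(n) = A·(-3)^n.
Try particular f_p(n) = pn + q. Substituting:
  pn + q = -3(p(n-1) + q) - 5n - 4.
Matching the n-coefficient: p = -3p - 5 ⇒ p = - \frac{5}{4}.
Matching constants: q = 3p - 3q - 4 ⇒ q = - \frac{31}{16}.
General: f(n) = A·(-3)^n - \frac{5 n}{4} - \frac{31}{16}.
Apply f(0) = 6: A - \frac{31}{16} = 6 ⇒ A = \frac{127}{16}.
So f(n) = \frac{127 \left(-3\right)^{n}}{16} - \frac{5 n}{4} - \frac{31}{16}.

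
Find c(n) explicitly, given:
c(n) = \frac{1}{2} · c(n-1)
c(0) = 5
Pure geometric recurrence with ratio \frac{1}{2}.
By induction c(n) = c(0) · (\frac{1}{2})^n = 5 \cdot 2^{- n}.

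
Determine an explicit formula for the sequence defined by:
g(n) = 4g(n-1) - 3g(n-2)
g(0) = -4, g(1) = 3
Characteristic equation: x² - 4x + 3 = 0, which factors as (x - (1))(x - (3)) = 0.
Roots r₁ = 1, r₂ = 3 (distinct).
General solution: g(n) = A·(1)^n + B·(3)^n.
From g(0) = -4: A + B = -4.
From g(1) = 3: A + 3B = 3.
Solving: A = - \frac{15}{2}, B = \frac{7}{2}.
So g(n) = \frac{7 \cdot 3^{n}}{2} - \frac{15}{2}.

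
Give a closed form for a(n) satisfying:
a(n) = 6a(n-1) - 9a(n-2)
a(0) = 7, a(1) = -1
Characteristic equation: x² - 6x + 9 = 0, which is (x - (3))².
Repeated root r = 3.
General solution: a(n) = (A + Bn)·(3)^n.
From a(0) = 7: A = 7.
From a(1) = -1: (A + B)·(3) = -1 ⇒ B = - \frac{22}{3}.
So a(n) = \left(7 - \frac{22 n}{3}\right) \cdot (3)^n.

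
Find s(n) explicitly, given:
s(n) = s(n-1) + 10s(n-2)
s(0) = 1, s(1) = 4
Characteristic equation: x² - x - 10 = 0.
Discriminant Δ = (1)² + 4·(10) = 41.
Roots r₁,₂ = (1 ± √41)/2, so r₁ = \frac{1}{2} + \frac{\sqrt{41}}{2}, r₂ = \frac{1}{2} - \frac{\sqrt{41}}{2}.
General solution: s(n) = A·r₁^n + B·r₂^n.
From the initial conditions, A + B = 1 and r₁A + r₂B = 4.
Since r₁ - r₂ = √41: A = (4 - (1)r₂)/√41 = \frac{1}{2} + \frac{7 \sqrt{41}}{82}, and B = 1 - A = \frac{1}{2} - \frac{7 \sqrt{41}}{82}.
So s(n) = \left(\frac{1}{2} + \frac{7 \sqrt{41}}{82}\right)\left(\frac{1}{2} + \frac{\sqrt{41}}{2}\right)^n + \left(\frac{1}{2} - \frac{7 \sqrt{41}}{82}\right)\left(\frac{1}{2} - \frac{\sqrt{41}}{2}\right)^n.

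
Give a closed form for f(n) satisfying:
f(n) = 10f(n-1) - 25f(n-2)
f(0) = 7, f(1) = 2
Characteristic equation: x² - 10x + 25 = 0, which is (x - (5))².
Repeated root r = 5.
General solution: f(n) = (A + Bn)·(5)^n.
From f(0) = 7: A = 7.
From f(1) = 2: (A + B)·(5) = 2 ⇒ B = - \frac{33}{5}.
So f(n) = \left(7 - \frac{33 n}{5}\right) \cdot (5)^n.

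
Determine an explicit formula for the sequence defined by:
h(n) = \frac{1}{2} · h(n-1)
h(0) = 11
Pure geometric recurrence with ratio \frac{1}{2}.
By induction h(n) = h(0) · (\frac{1}{2})^n = 11 \cdot 2^{- n}.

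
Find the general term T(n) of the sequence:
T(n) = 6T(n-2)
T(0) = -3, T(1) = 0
Characteristic equation: x² - 6 = 0.
Discriminant Δ = (0)² + 4·(6) = 24.
Roots r₁,₂ = (0 ± √24)/2, so r₁ = \sqrt{6}, r₂ = - \sqrt{6}.
General solution: T(n) = A·r₁^n + B·r₂^n.
From the initial conditions, A + B = -3 and r₁A + r₂B = 0.
Since r₁ - r₂ = √24: A = (0 - (-3)r₂)/√24 = - \frac{3}{2}, and B = -3 - A = - \frac{3}{2}.
So T(n) = \left(- \frac{3}{2}\right)\left(\sqrt{6}\right)^n + \left(- \frac{3}{2}\right)\left(- \sqrt{6}\right)^n.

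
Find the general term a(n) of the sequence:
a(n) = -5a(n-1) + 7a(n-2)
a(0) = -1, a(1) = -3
Characteristic equation: x² + 5x - 7 = 0.
Discriminant Δ = (-5)² + 4·(7) = 53.
Roots r₁,₂ = (-5 ± √53)/2, so r₁ = - \frac{5}{2} + \frac{\sqrt{53}}{2}, r₂ = - \frac{\sqrt{53}}{2} - \frac{5}{2}.
General solution: a(n) = A·r₁^n + B·r₂^n.
From the initial conditions, A + B = -1 and r₁A + r₂B = -3.
Since r₁ - r₂ = √53: A = (-3 - (-1)r₂)/√53 = - \frac{11 \sqrt{53}}{106} - \frac{1}{2}, and B = -1 - A = - \frac{1}{2} + \frac{11 \sqrt{53}}{106}.
So a(n) = \left(- \frac{11 \sqrt{53}}{106} - \frac{1}{2}\right)\left(- \frac{5}{2} + \frac{\sqrt{53}}{2}\right)^n + \left(- \frac{1}{2} + \frac{11 \sqrt{53}}{106}\right)\left(- \frac{\sqrt{53}}{2} - \frac{5}{2}\right)^n.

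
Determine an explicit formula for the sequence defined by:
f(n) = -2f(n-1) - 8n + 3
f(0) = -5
First-order linear with linear forcing.
Homogeneous solution: f_h(n) = A·(-2)^n.
Try particular f_p(n) = pn + q. Substituting:
  pn + q = -2(p(n-1) + q) - 8n + 3.
Matching the n-coefficient: p = -2p - 8 ⇒ p = - \frac{8}{3}.
Matching constants: q = 2p - 2q + 3 ⇒ q = - \frac{7}{9}.
General: f(n) = A·(-2)^n - \frac{8 n}{3} - \frac{7}{9}.
Apply f(0) = -5: A - \frac{7}{9} = -5 ⇒ A = - \frac{38}{9}.
So f(n) = - \frac{38 \left(-2\right)^{n}}{9} - \frac{8 n}{3} - \frac{7}{9}.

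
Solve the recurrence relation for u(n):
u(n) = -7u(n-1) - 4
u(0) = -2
First-order linear non-homogeneous.
Homogeneous solution: u_h(n) = A·(-7)^n.
Try constant particular solution u_p = K: K = -7K - 4 ⇒ K = - \frac{1}{2}.
General: u(n) = A·(-7)^n - \frac{1}{2}.
Apply u(0) = -2: A - \frac{1}{2} = -2 ⇒ A = - \frac{3}{2}.
So u(n) = - \frac{3 \left(-7\right)^{n}}{2} - \frac{1}{2}.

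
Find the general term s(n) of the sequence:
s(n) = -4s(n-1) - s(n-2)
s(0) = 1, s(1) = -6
Characteristic equation: x² + 4x + 1 = 0.
Discriminant Δ = (-4)² + 4·(-1) = 12.
Roots r₁,₂ = (-4 ± √12)/2, so r₁ = -2 + \sqrt{3}, r₂ = -2 - \sqrt{3}.
General solution: s(n) = A·r₁^n + B·r₂^n.
From the initial conditions, A + B = 1 and r₁A + r₂B = -6.
Since r₁ - r₂ = √12: A = (-6 - (1)r₂)/√12 = \frac{1}{2} - \frac{2 \sqrt{3}}{3}, and B = 1 - A = \frac{1}{2} + \frac{2 \sqrt{3}}{3}.
So s(n) = \left(\frac{1}{2} - \frac{2 \sqrt{3}}{3}\right)\left(-2 + \sqrt{3}\right)^n + \left(\frac{1}{2} + \frac{2 \sqrt{3}}{3}\right)\left(-2 - \sqrt{3}\right)^n.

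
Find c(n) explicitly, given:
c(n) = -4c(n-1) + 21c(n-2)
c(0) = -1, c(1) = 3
Characteristic equation: x² + 4x - 21 = 0, which factors as (x - (-7))(x - (3)) = 0.
Roots r₁ = -7, r₂ = 3 (distinct).
General solution: c(n) = A·(-7)^n + B·(3)^n.
From c(0) = -1: A + B = -1.
From c(1) = 3: -7A + 3B = 3.
Solving: A = - \frac{3}{5}, B = - \frac{2}{5}.
So c(n) = - \frac{3 \left(-7\right)^{n}}{5} - \frac{2 \cdot 3^{n}}{5}.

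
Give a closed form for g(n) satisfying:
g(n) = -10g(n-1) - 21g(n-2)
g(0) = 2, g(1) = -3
Characteristic equation: x² + 10x + 21 = 0, which factors as (x - (-7))(x - (-3)) = 0.
Roots r₁ = -7, r₂ = -3 (distinct).
General solution: g(n) = A·(-7)^n + B·(-3)^n.
From g(0) = 2: A + B = 2.
From g(1) = -3: -7A - 3B = -3.
Solving: A = - \frac{3}{4}, B = \frac{11}{4}.
So g(n) = \frac{11 \left(-3\right)^{n}}{4} - \frac{3 \left(-7\right)^{n}}{4}.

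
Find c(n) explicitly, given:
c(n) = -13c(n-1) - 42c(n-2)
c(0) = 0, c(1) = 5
Characteristic equation: x² + 13x + 42 = 0, which factors as (x - (-6))(x - (-7)) = 0.
Roots r₁ = -6, r₂ = -7 (distinct).
General solution: c(n) = A·(-6)^n + B·(-7)^n.
From c(0) = 0: A + B = 0.
From c(1) = 5: -6A - 7B = 5.
Solving: A = 5, B = -5.
So c(n) = 5 \left(-6\right)^{n} - 5 \left(-7\right)^{n}.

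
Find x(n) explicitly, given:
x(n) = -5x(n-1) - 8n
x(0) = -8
First-order linear with linear forcing.
Homogeneous solution: x_h(n) = A·(-5)^n.
Try particular x_p(n) = pn + q. Substituting:
  pn + q = -5(p(n-1) + q) - 8n.
Matching the n-coefficient: p = -5p - 8 ⇒ p = - \frac{4}{3}.
Matching constants: q = 5p - 5q ⇒ q = - \frac{10}{9}.
General: x(n) = A·(-5)^n - \frac{4 n}{3} - \frac{10}{9}.
Apply x(0) = -8: A - \frac{10}{9} = -8 ⇒ A = - \frac{62}{9}.
So x(n) = - \frac{62 \left(-5\right)^{n}}{9} - \frac{4 n}{3} - \frac{10}{9}.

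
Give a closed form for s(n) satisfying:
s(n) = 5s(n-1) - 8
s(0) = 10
First-order linear non-homogeneous.
Homogeneous solution: s_h(n) = A·(5)^n.
Try constant particular solution s_p = K: K = 5K - 8 ⇒ K = 2.
General: s(n) = A·(5)^n + 2.
Apply s(0) = 10: A + 2 = 10 ⇒ A = 8.
So s(n) = 8 \cdot 5^{n} + 2.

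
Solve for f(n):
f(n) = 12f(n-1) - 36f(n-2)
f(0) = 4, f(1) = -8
Characteristic equation: x² - 12x + 36 = 0, which is (x - (6))².
Repeated root r = 6.
General solution: f(n) = (A + Bn)·(6)^n.
From f(0) = 4: A = 4.
From f(1) = -8: (A + B)·(6) = -8 ⇒ B = - \frac{16}{3}.
So f(n) = \left(4 - \frac{16 n}{3}\right) \cdot (6)^n.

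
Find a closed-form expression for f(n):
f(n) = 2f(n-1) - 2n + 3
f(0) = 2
First-order linear with linear forcing.
Homogeneous solution: f_h(n) = A·(2)^n.
Try particular f_p(n) = pn + q. Substituting:
  pn + q = 2(p(n-1) + q) - 2n + 3.
Matching the n-coefficient: p = 2p - 2 ⇒ p = 2.
Matching constants: q = -2p + 2q + 3 ⇒ q = 1.
General: f(n) = A·(2)^n + 2 n + 1.
Apply f(0) = 2: A + 1 = 2 ⇒ A = 1.
So f(n) = 2^{n} + 2 n + 1.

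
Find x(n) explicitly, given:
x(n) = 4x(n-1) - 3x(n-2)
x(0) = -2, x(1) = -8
Characteristic equation: x² - 4x + 3 = 0, which factors as (x - (1))(x - (3)) = 0.
Roots r₁ = 1, r₂ = 3 (distinct).
General solution: x(n) = A·(1)^n + B·(3)^n.
From x(0) = -2: A + B = -2.
From x(1) = -8: A + 3B = -8.
Solving: A = 1, B = -3.
So x(n) = 1 - 3 \cdot 3^{n}.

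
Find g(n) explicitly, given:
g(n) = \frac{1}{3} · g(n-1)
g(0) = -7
Pure geometric recurrence with ratio \frac{1}{3}.
By induction g(n) = g(0) · (\frac{1}{3})^n = - 7 \cdot 3^{- n}.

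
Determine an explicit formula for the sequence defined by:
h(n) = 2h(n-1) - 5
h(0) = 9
First-order linear non-homogeneous.
Homogeneous solution: h_h(n) = A·(2)^n.
Try constant particular solution h_p = K: K = 2K - 5 ⇒ K = 5.
General: h(n) = A·(2)^n + 5.
Apply h(0) = 9: A + 5 = 9 ⇒ A = 4.
So h(n) = 4 \cdot 2^{n} + 5.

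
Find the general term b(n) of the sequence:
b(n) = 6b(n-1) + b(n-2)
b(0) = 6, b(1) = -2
Characteristic equation: x² - 6x - 1 = 0.
Discriminant Δ = (6)² + 4·(1) = 40.
Roots r₁,₂ = (6 ± √40)/2, so r₁ = 3 + \sqrt{10}, r₂ = 3 - \sqrt{10}.
General solution: b(n) = A·r₁^n + B·r₂^n.
From the initial conditions, A + B = 6 and r₁A + r₂B = -2.
Since r₁ - r₂ = √40: A = (-2 - (6)r₂)/√40 = 3 - \sqrt{10}, and B = 6 - A = 3 + \sqrt{10}.
So b(n) = \left(3 - \sqrt{10}\right)\left(3 + \sqrt{10}\right)^n + \left(3 + \sqrt{10}\right)\left(3 - \sqrt{10}\right)^n.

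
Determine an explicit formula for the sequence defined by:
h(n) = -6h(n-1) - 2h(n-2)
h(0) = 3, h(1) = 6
Characteristic equation: x² + 6x + 2 = 0.
Discriminant Δ = (-6)² + 4·(-2) = 28.
Roots r₁,₂ = (-6 ± √28)/2, so r₁ = -3 + \sqrt{7}, r₂ = -3 - \sqrt{7}.
General solution: h(n) = A·r₁^n + B·r₂^n.
From the initial conditions, A + B = 3 and r₁A + r₂B = 6.
Since r₁ - r₂ = √28: A = (6 - (3)r₂)/√28 = \frac{3}{2} + \frac{15 \sqrt{7}}{14}, and B = 3 - A = \frac{3}{2} - \frac{15 \sqrt{7}}{14}.
So h(n) = \left(\frac{3}{2} + \frac{15 \sqrt{7}}{14}\right)\left(-3 + \sqrt{7}\right)^n + \left(\frac{3}{2} - \frac{15 \sqrt{7}}{14}\right)\left(-3 - \sqrt{7}\right)^n.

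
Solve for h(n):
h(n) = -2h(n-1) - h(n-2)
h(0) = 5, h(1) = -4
Characteristic equation: x² + 2x + 1 = 0, which is (x - (-1))².
Repeated root r = -1.
General solution: h(n) = (A + Bn)·(-1)^n.
From h(0) = 5: A = 5.
From h(1) = -4: (A + B)·(-1) = -4 ⇒ B = -1.
So h(n) = \left(5 - n\right) \cdot (-1)^n.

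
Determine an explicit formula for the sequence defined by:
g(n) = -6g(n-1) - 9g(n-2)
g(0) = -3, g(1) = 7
Characteristic equation: x² + 6x + 9 = 0, which is (x - (-3))².
Repeated root r = -3.
General solution: g(n) = (A + Bn)·(-3)^n.
From g(0) = -3: A = -3.
From g(1) = 7: (A + B)·(-3) = 7 ⇒ B = \frac{2}{3}.
So g(n) = \left(\frac{2 n}{3} - 3\right) \cdot (-3)^n.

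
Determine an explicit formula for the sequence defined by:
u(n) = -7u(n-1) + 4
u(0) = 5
First-order linear non-homogeneous.
Homogeneous solution: u_h(n) = A·(-7)^n.
Try constant particular solution u_p = K: K = -7K + 4 ⇒ K = \frac{1}{2}.
General: u(n) = A·(-7)^n + \frac{1}{2}.
Apply u(0) = 5: A + \frac{1}{2} = 5 ⇒ A = \frac{9}{2}.
So u(n) = \frac{9 \left(-7\right)^{n}}{2} + \frac{1}{2}.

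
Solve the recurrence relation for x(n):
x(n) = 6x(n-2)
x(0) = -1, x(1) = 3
Characteristic equation: x² - 6 = 0.
Discriminant Δ = (0)² + 4·(6) = 24.
Roots r₁,₂ = (0 ± √24)/2, so r₁ = \sqrt{6}, r₂ = - \sqrt{6}.
General solution: x(n) = A·r₁^n + B·r₂^n.
From the initial conditions, A + B = -1 and r₁A + r₂B = 3.
Since r₁ - r₂ = √24: A = (3 - (-1)r₂)/√24 = - \frac{1}{2} + \frac{\sqrt{6}}{4}, and B = -1 - A = - \frac{\sqrt{6}}{4} - \frac{1}{2}.
So x(n) = \left(- \frac{1}{2} + \frac{\sqrt{6}}{4}\right)\left(\sqrt{6}\right)^n + \left(- \frac{\sqrt{6}}{4} - \frac{1}{2}\right)\left(- \sqrt{6}\right)^n.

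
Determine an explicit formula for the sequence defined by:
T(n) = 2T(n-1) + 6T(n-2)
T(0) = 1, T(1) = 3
Characteristic equation: x² - 2x - 6 = 0.
Discriminant Δ = (2)² + 4·(6) = 28.
Roots r₁,₂ = (2 ± √28)/2, so r₁ = 1 + \sqrt{7}, r₂ = 1 - \sqrt{7}.
General solution: T(n) = A·r₁^n + B·r₂^n.
From the initial conditions, A + B = 1 and r₁A + r₂B = 3.
Since r₁ - r₂ = √28: A = (3 - (1)r₂)/√28 = \frac{\sqrt{7}}{7} + \frac{1}{2}, and B = 1 - A = \frac{1}{2} - \frac{\sqrt{7}}{7}.
So T(n) = \left(\frac{\sqrt{7}}{7} + \frac{1}{2}\right)\left(1 + \sqrt{7}\right)^n + \left(\frac{1}{2} - \frac{\sqrt{7}}{7}\right)\left(1 - \sqrt{7}\right)^n.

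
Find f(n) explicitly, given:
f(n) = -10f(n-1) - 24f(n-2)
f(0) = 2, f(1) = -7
Characteristic equation: x² + 10x + 24 = 0, which factors as (x - (-4))(x - (-6)) = 0.
Roots r₁ = -4, r₂ = -6 (distinct).
General solution: f(n) = A·(-4)^n + B·(-6)^n.
From f(0) = 2: A + B = 2.
From f(1) = -7: -4A - 6B = -7.
Solving: A = \frac{5}{2}, B = - \frac{1}{2}.
So f(n) = \frac{5 \left(-4\right)^{n}}{2} - \frac{\left(-6\right)^{n}}{2}.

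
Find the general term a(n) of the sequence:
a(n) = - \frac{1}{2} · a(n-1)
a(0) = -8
Pure geometric recurrence with ratio - \frac{1}{2}.
By induction a(n) = a(0) · (- \frac{1}{2})^n = - 8 \left(- \frac{1}{2}\right)^{n}.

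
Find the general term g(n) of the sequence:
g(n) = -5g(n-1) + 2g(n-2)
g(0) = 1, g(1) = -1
Characteristic equation: x² + 5x - 2 = 0.
Discriminant Δ = (-5)² + 4·(2) = 33.
Roots r₁,₂ = (-5 ± √33)/2, so r₁ = - \frac{5}{2} + \frac{\sqrt{33}}{2}, r₂ = - \frac{\sqrt{33}}{2} - \frac{5}{2}.
General solution: g(n) = A·r₁^n + B·r₂^n.
From the initial conditions, A + B = 1 and r₁A + r₂B = -1.
Since r₁ - r₂ = √33: A = (-1 - (1)r₂)/√33 = \frac{\sqrt{33}}{22} + \frac{1}{2}, and B = 1 - A = \frac{1}{2} - \frac{\sqrt{33}}{22}.
So g(n) = \left(\frac{\sqrt{33}}{22} + \frac{1}{2}\right)\left(- \frac{5}{2} + \frac{\sqrt{33}}{2}\right)^n + \left(\frac{1}{2} - \frac{\sqrt{33}}{22}\right)\left(- \frac{\sqrt{33}}{2} - \frac{5}{2}\right)^n.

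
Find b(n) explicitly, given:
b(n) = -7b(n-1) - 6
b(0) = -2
First-order linear non-homogeneous.
Homogeneous solution: b_h(n) = A·(-7)^n.
Try constant particular solution b_p = K: K = -7K - 6 ⇒ K = - \frac{3}{4}.
General: b(n) = A·(-7)^n - \frac{3}{4}.
Apply b(0) = -2: A - \frac{3}{4} = -2 ⇒ A = - \frac{5}{4}.
So b(n) = - \frac{5 \left(-7\right)^{n}}{4} - \frac{3}{4}.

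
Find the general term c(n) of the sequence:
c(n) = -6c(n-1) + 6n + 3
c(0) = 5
First-order linear with linear forcing.
Homogeneous solution: c_h(n) = A·(-6)^n.
Try particular c_p(n) = pn + q. Substituting:
  pn + q = -6(p(n-1) + q) + 6n + 3.
Matching the n-coefficient: p = -6p + 6 ⇒ p = \frac{6}{7}.
Matching constants: q = 6p - 6q + 3 ⇒ q = \frac{57}{49}.
General: c(n) = A·(-6)^n + \frac{6 n}{7} + \frac{57}{49}.
Apply c(0) = 5: A + \frac{57}{49} = 5 ⇒ A = \frac{188}{49}.
So c(n) = \frac{188 \left(-6\right)^{n}}{49} + \frac{6 n}{7} + \frac{57}{49}.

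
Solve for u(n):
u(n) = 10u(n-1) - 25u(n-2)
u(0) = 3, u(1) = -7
Characteristic equation: x² - 10x + 25 = 0, which is (x - (5))².
Repeated root r = 5.
General solution: u(n) = (A + Bn)·(5)^n.
From u(0) = 3: A = 3.
From u(1) = -7: (A + B)·(5) = -7 ⇒ B = - \frac{22}{5}.
So u(n) = \left(3 - \frac{22 n}{5}\right) \cdot (5)^n.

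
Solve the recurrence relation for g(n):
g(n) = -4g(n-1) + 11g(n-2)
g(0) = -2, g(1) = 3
Characteristic equation: x² + 4x - 11 = 0.
Discriminant Δ = (-4)² + 4·(11) = 60.
Roots r₁,₂ = (-4 ± √60)/2, so r₁ = -2 + \sqrt{15}, r₂ = - \sqrt{15} - 2.
General solution: g(n) = A·r₁^n + B·r₂^n.
From the initial conditions, A + B = -2 and r₁A + r₂B = 3.
Since r₁ - r₂ = √60: A = (3 - (-2)r₂)/√60 = -1 - \frac{\sqrt{15}}{30}, and B = -2 - A = -1 + \frac{\sqrt{15}}{30}.
So g(n) = \left(-1 - \frac{\sqrt{15}}{30}\right)\left(-2 + \sqrt{15}\right)^n + \left(-1 + \frac{\sqrt{15}}{30}\right)\left(- \sqrt{15} - 2\right)^n.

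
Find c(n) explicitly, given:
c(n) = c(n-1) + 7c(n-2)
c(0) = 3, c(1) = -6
Characteristic equation: x² - x - 7 = 0.
Discriminant Δ = (1)² + 4·(7) = 29.
Roots r₁,₂ = (1 ± √29)/2, so r₁ = \frac{1}{2} + \frac{\sqrt{29}}{2}, r₂ = \frac{1}{2} - \frac{\sqrt{29}}{2}.
General solution: c(n) = A·r₁^n + B·r₂^n.
From the initial conditions, A + B = 3 and r₁A + r₂B = -6.
Since r₁ - r₂ = √29: A = (-6 - (3)r₂)/√29 = \frac{3}{2} - \frac{15 \sqrt{29}}{58}, and B = 3 - A = \frac{15 \sqrt{29}}{58} + \frac{3}{2}.
So c(n) = \left(\frac{3}{2} - \frac{15 \sqrt{29}}{58}\right)\left(\frac{1}{2} + \frac{\sqrt{29}}{2}\right)^n + \left(\frac{15 \sqrt{29}}{58} + \frac{3}{2}\right)\left(\frac{1}{2} - \frac{\sqrt{29}}{2}\right)^n.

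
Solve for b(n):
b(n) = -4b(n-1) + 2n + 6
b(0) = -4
First-order linear with linear forcing.
Homogeneous solution: b_h(n) = A·(-4)^n.
Try particular b_p(n) = pn + q. Substituting:
  pn + q = -4(p(n-1) + q) + 2n + 6.
Matching the n-coefficient: p = -4p + 2 ⇒ p = \frac{2}{5}.
Matching constants: q = 4p - 4q + 6 ⇒ q = \frac{38}{25}.
General: b(n) = A·(-4)^n + \frac{2 n}{5} + \frac{38}{25}.
Apply b(0) = -4: A + \frac{38}{25} = -4 ⇒ A = - \frac{138}{25}.
So b(n) = - \frac{138 \left(-4\right)^{n}}{25} + \frac{2 n}{5} + \frac{38}{25}.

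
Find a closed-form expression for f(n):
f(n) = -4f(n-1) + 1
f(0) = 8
First-order linear non-homogeneous.
Homogeneous solution: f_h(n) = A·(-4)^n.
Try constant particular solution f_p = K: K = -4K + 1 ⇒ K = \frac{1}{5}.
General: f(n) = A·(-4)^n + \frac{1}{5}.
Apply f(0) = 8: A + \frac{1}{5} = 8 ⇒ A = \frac{39}{5}.
So f(n) = \frac{39 \left(-4\right)^{n}}{5} + \frac{1}{5}.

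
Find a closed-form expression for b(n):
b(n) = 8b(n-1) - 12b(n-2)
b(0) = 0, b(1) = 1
Characteristic equation: x² - 8x + 12 = 0, which factors as (x - (6))(x - (2)) = 0.
Roots r₁ = 6, r₂ = 2 (distinct).
General solution: b(n) = A·(6)^n + B·(2)^n.
From b(0) = 0: A + B = 0.
From b(1) = 1: 6A + 2B = 1.
Solving: A = \frac{1}{4}, B = - \frac{1}{4}.
So b(n) = - \frac{2^{n}}{4} + \frac{6^{n}}{4}.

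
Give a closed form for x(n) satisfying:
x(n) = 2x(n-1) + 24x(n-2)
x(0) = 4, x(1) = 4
Characteristic equation: x² - 2x - 24 = 0, which factors as (x - (-4))(x - (6)) = 0.
Roots r₁ = -4, r₂ = 6 (distinct).
General solution: x(n) = A·(-4)^n + B·(6)^n.
From x(0) = 4: A + B = 4.
From x(1) = 4: -4A + 6B = 4.
Solving: A = 2, B = 2.
So x(n) = 2 \left(-4\right)^{n} + 2 \cdot 6^{n}.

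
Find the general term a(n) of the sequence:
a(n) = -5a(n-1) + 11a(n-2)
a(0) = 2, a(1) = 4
Characteristic equation: x² + 5x - 11 = 0.
Discriminant Δ = (-5)² + 4·(11) = 69.
Roots r₁,₂ = (-5 ± √69)/2, so r₁ = - \frac{5}{2} + \frac{\sqrt{69}}{2}, r₂ = - \frac{\sqrt{69}}{2} - \frac{5}{2}.
General solution: a(n) = A·r₁^n + B·r₂^n.
From the initial conditions, A + B = 2 and r₁A + r₂B = 4.
Since r₁ - r₂ = √69: A = (4 - (2)r₂)/√69 = 1 + \frac{3 \sqrt{69}}{23}, and B = 2 - A = 1 - \frac{3 \sqrt{69}}{23}.
So a(n) = \left(1 + \frac{3 \sqrt{69}}{23}\right)\left(- \frac{5}{2} + \frac{\sqrt{69}}{2}\right)^n + \left(1 - \frac{3 \sqrt{69}}{23}\right)\left(- \frac{\sqrt{69}}{2} - \frac{5}{2}\right)^n.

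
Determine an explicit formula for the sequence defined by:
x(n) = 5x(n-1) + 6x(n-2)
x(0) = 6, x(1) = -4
Characteristic equation: x² - 5x - 6 = 0, which factors as (x - (6))(x - (-1)) = 0.
Roots r₁ = 6, r₂ = -1 (distinct).
General solution: x(n) = A·(6)^n + B·(-1)^n.
From x(0) = 6: A + B = 6.
From x(1) = -4: 6A - B = -4.
Solving: A = \frac{2}{7}, B = \frac{40}{7}.
So x(n) = \frac{40 \left(-1\right)^{n}}{7} + \frac{2 \cdot 6^{n}}{7}.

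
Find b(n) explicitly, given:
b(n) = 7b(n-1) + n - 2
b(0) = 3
First-order linear with linear forcing.
Homogeneous solution: b_h(n) = A·(7)^n.
Try particular b_p(n) = pn + q. Substituting:
  pn + q = 7(p(n-1) + q) + n - 2.
Matching the n-coefficient: p = 7p + 1 ⇒ p = - \frac{1}{6}.
Matching constants: q = -7p + 7q - 2 ⇒ q = \frac{5}{36}.
General: b(n) = A·(7)^n - \frac{n}{6} + \frac{5}{36}.
Apply b(0) = 3: A + \frac{5}{36} = 3 ⇒ A = \frac{103}{36}.
So b(n) = \frac{103 \cdot 7^{n}}{36} - \frac{n}{6} + \frac{5}{36}.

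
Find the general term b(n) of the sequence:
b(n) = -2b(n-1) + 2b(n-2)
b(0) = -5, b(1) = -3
Characteristic equation: x² + 2x - 2 = 0.
Discriminant Δ = (-2)² + 4·(2) = 12.
Roots r₁,₂ = (-2 ± √12)/2, so r₁ = -1 + \sqrt{3}, r₂ = - \sqrt{3} - 1.
General solution: b(n) = A·r₁^n + B·r₂^n.
From the initial conditions, A + B = -5 and r₁A + r₂B = -3.
Since r₁ - r₂ = √12: A = (-3 - (-5)r₂)/√12 = - \frac{5}{2} - \frac{4 \sqrt{3}}{3}, and B = -5 - A = - \frac{5}{2} + \frac{4 \sqrt{3}}{3}.
So b(n) = \left(- \frac{5}{2} - \frac{4 \sqrt{3}}{3}\right)\left(-1 + \sqrt{3}\right)^n + \left(- \frac{5}{2} + \frac{4 \sqrt{3}}{3}\right)\left(- \sqrt{3} - 1\right)^n.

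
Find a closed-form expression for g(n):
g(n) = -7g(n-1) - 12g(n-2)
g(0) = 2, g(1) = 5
Characteristic equation: x² + 7x + 12 = 0, which factors as (x - (-4))(x - (-3)) = 0.
Roots r₁ = -4, r₂ = -3 (distinct).
General solution: g(n) = A·(-4)^n + B·(-3)^n.
From g(0) = 2: A + B = 2.
From g(1) = 5: -4A - 3B = 5.
Solving: A = -11, B = 13.
So g(n) = 13 \left(-3\right)^{n} - 11 \left(-4\right)^{n}.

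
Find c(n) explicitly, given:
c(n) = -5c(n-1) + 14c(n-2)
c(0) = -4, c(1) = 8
Characteristic equation: x² + 5x - 14 = 0, which factors as (x - (2))(x - (-7)) = 0.
Roots r₁ = 2, r₂ = -7 (distinct).
General solution: c(n) = A·(2)^n + B·(-7)^n.
From c(0) = -4: A + B = -4.
From c(1) = 8: 2A - 7B = 8.
Solving: A = - \frac{20}{9}, B = - \frac{16}{9}.
So c(n) = - \frac{16 \left(-7\right)^{n}}{9} - \frac{20 \cdot 2^{n}}{9}.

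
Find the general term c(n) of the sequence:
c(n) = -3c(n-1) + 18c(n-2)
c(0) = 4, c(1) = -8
Characteristic equation: x² + 3x - 18 = 0, which factors as (x - (-6))(x - (3)) = 0.
Roots r₁ = -6, r₂ = 3 (distinct).
General solution: c(n) = A·(-6)^n + B·(3)^n.
From c(0) = 4: A + B = 4.
From c(1) = -8: -6A + 3B = -8.
Solving: A = \frac{20}{9}, B = \frac{16}{9}.
So c(n) = \frac{20 \left(-6\right)^{n}}{9} + \frac{16 \cdot 3^{n}}{9}.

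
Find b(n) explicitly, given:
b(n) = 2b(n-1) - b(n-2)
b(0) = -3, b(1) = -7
Characteristic equation: x² - 2x + 1 = 0, which is (x - (1))².
Repeated root r = 1.
General solution: b(n) = (A + Bn)·(1)^n.
From b(0) = -3: A = -3.
From b(1) = -7: (A + B)·(1) = -7 ⇒ B = -4.
So b(n) = \left(- 4 n - 3\right) \cdot (1)^n.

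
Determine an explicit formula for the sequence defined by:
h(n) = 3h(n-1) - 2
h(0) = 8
First-order linear non-homogeneous.
Homogeneous solution: h_h(n) = A·(3)^n.
Try constant particular solution h_p = K: K = 3K - 2 ⇒ K = 1.
General: h(n) = A·(3)^n + 1.
Apply h(0) = 8: A + 1 = 8 ⇒ A = 7.
So h(n) = 7 \cdot 3^{n} + 1.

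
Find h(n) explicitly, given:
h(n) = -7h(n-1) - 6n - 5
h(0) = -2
First-order linear with linear forcing.
Homogeneous solution: h_h(n) = A·(-7)^n.
Try particular h_p(n) = pn + q. Substituting:
  pn + q = -7(p(n-1) + q) - 6n - 5.
Matching the n-coefficient: p = -7p - 6 ⇒ p = - \frac{3}{4}.
Matching constants: q = 7p - 7q - 5 ⇒ q = - \frac{41}{32}.
General: h(n) = A·(-7)^n - \frac{3 n}{4} - \frac{41}{32}.
Apply h(0) = -2: A - \frac{41}{32} = -2 ⇒ A = - \frac{23}{32}.
So h(n) = - \frac{23 \left(-7\right)^{n}}{32} - \frac{3 n}{4} - \frac{41}{32}.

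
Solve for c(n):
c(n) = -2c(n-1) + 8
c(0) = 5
First-order linear non-homogeneous.
Homogeneous solution: c_h(n) = A·(-2)^n.
Try constant particular solution c_p = K: K = -2K + 8 ⇒ K = \frac{8}{3}.
General: c(n) = A·(-2)^n + \frac{8}{3}.
Apply c(0) = 5: A + \frac{8}{3} = 5 ⇒ A = \frac{7}{3}.
So c(n) = \frac{7 \left(-2\right)^{n}}{3} + \frac{8}{3}.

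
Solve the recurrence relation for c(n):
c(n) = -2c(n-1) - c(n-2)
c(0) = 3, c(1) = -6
Characteristic equation: x² + 2x + 1 = 0, which is (x - (-1))².
Repeated root r = -1.
General solution: c(n) = (A + Bn)·(-1)^n.
From c(0) = 3: A = 3.
From c(1) = -6: (A + B)·(-1) = -6 ⇒ B = 3.
So c(n) = \left(3 n + 3\right) \cdot (-1)^n.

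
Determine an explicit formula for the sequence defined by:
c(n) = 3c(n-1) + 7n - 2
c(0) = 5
First-order linear with linear forcing.
Homogeneous solution: c_h(n) = A·(3)^n.
Try particular c_p(n) = pn + q. Substituting:
  pn + q = 3(p(n-1) + q) + 7n - 2.
Matching the n-coefficient: p = 3p + 7 ⇒ p = - \frac{7}{2}.
Matching constants: q = -3p + 3q - 2 ⇒ q = - \frac{17}{4}.
General: c(n) = A·(3)^n - \frac{7 n}{2} - \frac{17}{4}.
Apply c(0) = 5: A - \frac{17}{4} = 5 ⇒ A = \frac{37}{4}.
So c(n) = \frac{37 \cdot 3^{n}}{4} - \frac{7 n}{2} - \frac{17}{4}.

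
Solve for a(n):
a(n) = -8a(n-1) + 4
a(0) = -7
First-order linear non-homogeneous.
Homogeneous solution: a_h(n) = A·(-8)^n.
Try constant particular solution a_p = K: K = -8K + 4 ⇒ K = \frac{4}{9}.
General: a(n) = A·(-8)^n + \frac{4}{9}.
Apply a(0) = -7: A + \frac{4}{9} = -7 ⇒ A = - \frac{67}{9}.
So a(n) = \frac{4}{9} - \frac{67 \left(-8\right)^{n}}{9}.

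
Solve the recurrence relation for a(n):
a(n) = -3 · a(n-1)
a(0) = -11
Pure geometric recurrence with ratio -3.
By induction a(n) = a(0) · (-3)^n = - 11 \left(-3\right)^{n}.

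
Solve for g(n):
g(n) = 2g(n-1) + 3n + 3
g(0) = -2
First-order linear with linear forcing.
Homogeneous solution: g_h(n) = A·(2)^n.
Try particular g_p(n) = pn + q. Substituting:
  pn + q = 2(p(n-1) + q) + 3n + 3.
Matching the n-coefficient: p = 2p + 3 ⇒ p = -3.
Matching constants: q = -2p + 2q + 3 ⇒ q = -9.
General: g(n) = A·(2)^n - 3 n - 9.
Apply g(0) = -2: A - 9 = -2 ⇒ A = 7.
So g(n) = 7 \cdot 2^{n} - 3 n - 9.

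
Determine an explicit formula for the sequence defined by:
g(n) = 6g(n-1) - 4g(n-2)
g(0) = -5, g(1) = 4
Characteristic equation: x² - 6x + 4 = 0.
Discriminant Δ = (6)² + 4·(-4) = 20.
Roots r₁,₂ = (6 ± √20)/2, so r₁ = \sqrt{5} + 3, r₂ = 3 - \sqrt{5}.
General solution: g(n) = A·r₁^n + B·r₂^n.
From the initial conditions, A + B = -5 and r₁A + r₂B = 4.
Since r₁ - r₂ = √20: A = (4 - (-5)r₂)/√20 = - \frac{5}{2} + \frac{19 \sqrt{5}}{10}, and B = -5 - A = - \frac{19 \sqrt{5}}{10} - \frac{5}{2}.
So g(n) = \left(- \frac{5}{2} + \frac{19 \sqrt{5}}{10}\right)\left(\sqrt{5} + 3\right)^n + \left(- \frac{19 \sqrt{5}}{10} - \frac{5}{2}\right)\left(3 - \sqrt{5}\right)^n.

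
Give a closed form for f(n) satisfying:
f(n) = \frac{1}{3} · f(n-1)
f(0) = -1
Pure geometric recurrence with ratio \frac{1}{3}.
By induction f(n) = f(0) · (\frac{1}{3})^n = - 3^{- n}.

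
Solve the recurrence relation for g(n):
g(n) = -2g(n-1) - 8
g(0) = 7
First-order linear non-homogeneous.
Homogeneous solution: g_h(n) = A·(-2)^n.
Try constant particular solution g_p = K: K = -2K - 8 ⇒ K = - \frac{8}{3}.
General: g(n) = A·(-2)^n - \frac{8}{3}.
Apply g(0) = 7: A - \frac{8}{3} = 7 ⇒ A = \frac{29}{3}.
So g(n) = \frac{29 \left(-2\right)^{n}}{3} - \frac{8}{3}.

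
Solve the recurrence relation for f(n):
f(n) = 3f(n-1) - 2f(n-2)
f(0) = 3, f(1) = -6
Characteristic equation: x² - 3x + 2 = 0, which factors as (x - (2))(x - (1)) = 0.
Roots r₁ = 2, r₂ = 1 (distinct).
General solution: f(n) = A·(2)^n + B·(1)^n.
From f(0) = 3: A + B = 3.
From f(1) = -6: 2A + B = -6.
Solving: A = -9, B = 12.
So f(n) = 12 - 9 \cdot 2^{n}.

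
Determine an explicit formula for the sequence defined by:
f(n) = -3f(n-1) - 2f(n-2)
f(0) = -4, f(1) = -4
Characteristic equation: x² + 3x + 2 = 0, which factors as (x - (-2))(x - (-1)) = 0.
Roots r₁ = -2, r₂ = -1 (distinct).
General solution: f(n) = A·(-2)^n + B·(-1)^n.
From f(0) = -4: A + B = -4.
From f(1) = -4: -2A - B = -4.
Solving: A = 8, B = -12.
So f(n) = - 12 \left(-1\right)^{n} + 8 \left(-2\right)^{n}.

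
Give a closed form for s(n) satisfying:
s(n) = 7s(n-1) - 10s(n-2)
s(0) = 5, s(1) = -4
Characteristic equation: x² - 7x + 10 = 0, which factors as (x - (5))(x - (2)) = 0.
Roots r₁ = 5, r₂ = 2 (distinct).
General solution: s(n) = A·(5)^n + B·(2)^n.
From s(0) = 5: A + B = 5.
From s(1) = -4: 5A + 2B = -4.
Solving: A = - \frac{14}{3}, B = \frac{29}{3}.
So s(n) = \frac{29 \cdot 2^{n}}{3} - \frac{14 \cdot 5^{n}}{3}.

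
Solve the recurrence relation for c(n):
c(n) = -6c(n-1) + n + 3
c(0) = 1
First-order linear with linear forcing.
Homogeneous solution: c_h(n) = A·(-6)^n.
Try particular c_p(n) = pn + q. Substituting:
  pn + q = -6(p(n-1) + q) + n + 3.
Matching the n-coefficient: p = -6p + 1 ⇒ p = \frac{1}{7}.
Matching constants: q = 6p - 6q + 3 ⇒ q = \frac{27}{49}.
General: c(n) = A·(-6)^n + \frac{n}{7} + \frac{27}{49}.
Apply c(0) = 1: A + \frac{27}{49} = 1 ⇒ A = \frac{22}{49}.
So c(n) = \frac{22 \left(-6\right)^{n}}{49} + \frac{n}{7} + \frac{27}{49}.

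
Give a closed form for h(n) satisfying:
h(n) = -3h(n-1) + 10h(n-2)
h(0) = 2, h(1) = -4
Characteristic equation: x² + 3x - 10 = 0, which factors as (x - (-5))(x - (2)) = 0.
Roots r₁ = -5, r₂ = 2 (distinct).
General solution: h(n) = A·(-5)^n + B·(2)^n.
From h(0) = 2: A + B = 2.
From h(1) = -4: -5A + 2B = -4.
Solving: A = \frac{8}{7}, B = \frac{6}{7}.
So h(n) = \frac{8 \left(-5\right)^{n}}{7} + \frac{6 \cdot 2^{n}}{7}.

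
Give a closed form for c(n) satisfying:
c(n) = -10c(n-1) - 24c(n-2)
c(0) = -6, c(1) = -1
Characteristic equation: x² + 10x + 24 = 0, which factors as (x - (-6))(x - (-4)) = 0.
Roots r₁ = -6, r₂ = -4 (distinct).
General solution: c(n) = A·(-6)^n + B·(-4)^n.
From c(0) = -6: A + B = -6.
From c(1) = -1: -6A - 4B = -1.
Solving: A = \frac{25}{2}, B = - \frac{37}{2}.
So c(n) = - \frac{37 \left(-4\right)^{n}}{2} + \frac{25 \left(-6\right)^{n}}{2}.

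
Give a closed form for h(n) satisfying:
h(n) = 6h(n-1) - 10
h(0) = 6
First-order linear non-homogeneous.
Homogeneous solution: h_h(n) = A·(6)^n.
Try constant particular solution h_p = K: K = 6K - 10 ⇒ K = 2.
General: h(n) = A·(6)^n + 2.
Apply h(0) = 6: A + 2 = 6 ⇒ A = 4.
So h(n) = 4 \cdot 6^{n} + 2.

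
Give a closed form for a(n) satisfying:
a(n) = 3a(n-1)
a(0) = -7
This is a homogeneous first-order recurrence with ratio 3.
By induction a(n) = a(0) · (3)^n = - 7 \cdot 3^{n}.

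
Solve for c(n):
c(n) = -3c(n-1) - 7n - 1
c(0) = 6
First-order linear with linear forcing.
Homogeneous solution: c_h(n) = A·(-3)^n.
Try particular c_p(n) = pn + q. Substituting:
  pn + q = -3(p(n-1) + q) - 7n - 1.
Matching the n-coefficient: p = -3p - 7 ⇒ p = - \frac{7}{4}.
Matching constants: q = 3p - 3q - 1 ⇒ q = - \frac{25}{16}.
General: c(n) = A·(-3)^n - \frac{7 n}{4} - \frac{25}{16}.
Apply c(0) = 6: A - \frac{25}{16} = 6 ⇒ A = \frac{121}{16}.
So c(n) = \frac{121 \left(-3\right)^{n}}{16} - \frac{7 n}{4} - \frac{25}{16}.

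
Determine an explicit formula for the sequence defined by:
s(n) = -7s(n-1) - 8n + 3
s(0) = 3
First-order linear with linear forcing.
Homogeneous solution: s_h(n) = A·(-7)^n.
Try particular s_p(n) = pn + q. Substituting:
  pn + q = -7(p(n-1) + q) - 8n + 3.
Matching the n-coefficient: p = -7p - 8 ⇒ p = -1.
Matching constants: q = 7p - 7q + 3 ⇒ q = - \frac{1}{2}.
General: s(n) = A·(-7)^n - n - \frac{1}{2}.
Apply s(0) = 3: A - \frac{1}{2} = 3 ⇒ A = \frac{7}{2}.
So s(n) = \frac{7 \left(-7\right)^{n}}{2} - n - \frac{1}{2}.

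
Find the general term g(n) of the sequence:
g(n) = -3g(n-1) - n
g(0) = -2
First-order linear with linear forcing.
Homogeneous solution: g_h(n) = A·(-3)^n.
Try particular g_p(n) = pn + q. Substituting:
  pn + q = -3(p(n-1) + q) - n.
Matching the n-coefficient: p = -3p - 1 ⇒ p = - \frac{1}{4}.
Matching constants: q = 3p - 3q ⇒ q = - \frac{3}{16}.
General: g(n) = A·(-3)^n - \frac{n}{4} - \frac{3}{16}.
Apply g(0) = -2: A - \frac{3}{16} = -2 ⇒ A = - \frac{29}{16}.
So g(n) = - \frac{29 \left(-3\right)^{n}}{16} - \frac{n}{4} - \frac{3}{16}.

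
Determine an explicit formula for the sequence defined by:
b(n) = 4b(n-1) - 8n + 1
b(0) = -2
First-order linear with linear forcing.
Homogeneous solution: b_h(n) = A·(4)^n.
Try particular b_p(n) = pn + q. Substituting:
  pn + q = 4(p(n-1) + q) - 8n + 1.
Matching the n-coefficient: p = 4p - 8 ⇒ p = \frac{8}{3}.
Matching constants: q = -4p + 4q + 1 ⇒ q = \frac{29}{9}.
General: b(n) = A·(4)^n + \frac{8 n}{3} + \frac{29}{9}.
Apply b(0) = -2: A + \frac{29}{9} = -2 ⇒ A = - \frac{47}{9}.
So b(n) = - \frac{47 \cdot 4^{n}}{9} + \frac{8 n}{3} + \frac{29}{9}.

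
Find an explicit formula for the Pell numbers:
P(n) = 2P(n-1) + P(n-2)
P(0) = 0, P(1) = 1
This is the Pell sequence.
Characteristic equation: x² - 2x - 1 = 0; roots r₁ = 1 + \sqrt{2}, r₂ = 1 - \sqrt{2}.
General: P(n) = A·r₁^n + B·r₂^n. Solving with P(0)=0, P(1)=1 gives A = \frac{\sqrt{2}}{4}, B = - \frac{\sqrt{2}}{4}.
So P(n) = \frac{\sqrt{2} \left(- \left(1 - \sqrt{2}\right)^{n} + \left(1 + \sqrt{2}\right)^{n}\right)}{4}.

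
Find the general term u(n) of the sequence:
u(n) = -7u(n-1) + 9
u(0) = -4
First-order linear non-homogeneous.
Homogeneous solution: u_h(n) = A·(-7)^n.
Try constant particular solution u_p = K: K = -7K + 9 ⇒ K = \frac{9}{8}.
General: u(n) = A·(-7)^n + \frac{9}{8}.
Apply u(0) = -4: A + \frac{9}{8} = -4 ⇒ A = - \frac{41}{8}.
So u(n) = \frac{9}{8} - \frac{41 \left(-7\right)^{n}}{8}.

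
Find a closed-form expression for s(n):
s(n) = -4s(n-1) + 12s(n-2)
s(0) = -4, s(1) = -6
Characteristic equation: x² + 4x - 12 = 0, which factors as (x - (-6))(x - (2)) = 0.
Roots r₁ = -6, r₂ = 2 (distinct).
General solution: s(n) = A·(-6)^n + B·(2)^n.
From s(0) = -4: A + B = -4.
From s(1) = -6: -6A + 2B = -6.
Solving: A = - \frac{1}{4}, B = - \frac{15}{4}.
So s(n) = - \frac{\left(-6\right)^{n}}{4} - \frac{15 \cdot 2^{n}}{4}.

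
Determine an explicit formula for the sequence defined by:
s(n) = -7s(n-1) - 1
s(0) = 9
First-order linear non-homogeneous.
Homogeneous solution: s_h(n) = A·(-7)^n.
Try constant particular solution s_p = K: K = -7K - 1 ⇒ K = - \frac{1}{8}.
General: s(n) = A·(-7)^n - \frac{1}{8}.
Apply s(0) = 9: A - \frac{1}{8} = 9 ⇒ A = \frac{73}{8}.
So s(n) = \frac{73 \left(-7\right)^{n}}{8} - \frac{1}{8}.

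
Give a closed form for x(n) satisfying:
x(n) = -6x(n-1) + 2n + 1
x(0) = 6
First-order linear with linear forcing.
Homogeneous solution: x_h(n) = A·(-6)^n.
Try particular x_p(n) = pn + q. Substituting:
  pn + q = -6(p(n-1) + q) + 2n + 1.
Matching the n-coefficient: p = -6p + 2 ⇒ p = \frac{2}{7}.
Matching constants: q = 6p - 6q + 1 ⇒ q = \frac{19}{49}.
General: x(n) = A·(-6)^n + \frac{2 n}{7} + \frac{19}{49}.
Apply x(0) = 6: A + \frac{19}{49} = 6 ⇒ A = \frac{275}{49}.
So x(n) = \frac{275 \left(-6\right)^{n}}{49} + \frac{2 n}{7} + \frac{19}{49}.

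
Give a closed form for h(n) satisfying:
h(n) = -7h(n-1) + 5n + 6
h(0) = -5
First-order linear with linear forcing.
Homogeneous solution: h_h(n) = A·(-7)^n.
Try particular h_p(n) = pn + q. Substituting:
  pn + q = -7(p(n-1) + q) + 5n + 6.
Matching the n-coefficient: p = -7p + 5 ⇒ p = \frac{5}{8}.
Matching constants: q = 7p - 7q + 6 ⇒ q = \frac{83}{64}.
General: h(n) = A·(-7)^n + \frac{5 n}{8} + \frac{83}{64}.
Apply h(0) = -5: A + \frac{83}{64} = -5 ⇒ A = - \frac{403}{64}.
So h(n) = - \frac{403 \left(-7\right)^{n}}{64} + \frac{5 n}{8} + \frac{83}{64}.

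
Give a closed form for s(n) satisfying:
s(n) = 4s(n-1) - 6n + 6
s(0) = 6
First-order linear with linear forcing.
Homogeneous solution: s_h(n) = A·(4)^n.
Try particular s_p(n) = pn + q. Substituting:
  pn + q = 4(p(n-1) + q) - 6n + 6.
Matching the n-coefficient: p = 4p - 6 ⇒ p = 2.
Matching constants: q = -4p + 4q + 6 ⇒ q = \frac{2}{3}.
General: s(n) = A·(4)^n + 2 n + \frac{2}{3}.
Apply s(0) = 6: A + \frac{2}{3} = 6 ⇒ A = \frac{16}{3}.
So s(n) = \frac{16 \cdot 4^{n}}{3} + 2 n + \frac{2}{3}.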